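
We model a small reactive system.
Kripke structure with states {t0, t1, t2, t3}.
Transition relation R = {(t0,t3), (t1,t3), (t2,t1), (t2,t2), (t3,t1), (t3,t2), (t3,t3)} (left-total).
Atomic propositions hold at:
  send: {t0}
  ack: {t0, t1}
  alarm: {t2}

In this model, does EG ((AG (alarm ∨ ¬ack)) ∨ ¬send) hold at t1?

Yes

Sat(¬ack) = {t2, t3}
Sat(alarm ∨ ¬ack) = {t2, t3}
AG (alarm ∨ ¬ack): greatest fixpoint, start Z0 = {t2, t3}, keep only states in Sat with every successor in Z. Z1 = ∅; fixed.
Sat(AG (alarm ∨ ¬ack)) = ∅
Sat(¬send) = {t1, t2, t3}
Sat((AG (alarm ∨ ¬ack)) ∨ ¬send) = {t1, t2, t3}
EG ((AG (alarm ∨ ¬ack)) ∨ ¬send): greatest fixpoint, start Z0 = {t1, t2, t3}, keep only states in Sat with some successor in Z. Already a fixed point.
Sat(EG ((AG (alarm ∨ ¬ack)) ∨ ¬send)) = {t1, t2, t3}
t1 ∈ Sat(EG ((AG (alarm ∨ ¬ack)) ∨ ¬send)) = {t1, t2, t3}, so the formula holds at t1.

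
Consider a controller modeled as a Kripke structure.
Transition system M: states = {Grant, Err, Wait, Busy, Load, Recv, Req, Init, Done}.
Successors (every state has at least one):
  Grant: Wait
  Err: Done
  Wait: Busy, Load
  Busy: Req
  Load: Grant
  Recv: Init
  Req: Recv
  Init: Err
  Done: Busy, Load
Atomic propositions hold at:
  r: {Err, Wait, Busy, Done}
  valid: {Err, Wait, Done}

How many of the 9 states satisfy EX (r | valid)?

5

Sat(r | valid) = {Err, Wait, Busy, Done}
Sat(EX (r | valid)) = {s : some successor in {Err, Wait, Busy, Done}} = {Grant, Err, Wait, Init, Done}
|Sat(EX (r | valid))| = |{Grant, Err, Wait, Init, Done}| = 5.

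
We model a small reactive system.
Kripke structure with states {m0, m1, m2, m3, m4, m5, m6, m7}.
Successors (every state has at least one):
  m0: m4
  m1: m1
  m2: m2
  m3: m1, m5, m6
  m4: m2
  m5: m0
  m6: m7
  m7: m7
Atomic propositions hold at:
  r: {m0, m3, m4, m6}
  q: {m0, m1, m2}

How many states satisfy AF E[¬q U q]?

Sat(¬q) = {m3, m4, m5, m6, m7}
E[¬q U q]: least fixpoint, start Z0 = Sat(q) = {m0, m1, m2}, add states in Sat(¬q) with some successor in Z. Z1 = {m0, m1, m2, m3, m4, m5}; fixed.
Sat(E[¬q U q]) = {m0, m1, m2, m3, m4, m5}
AF E[¬q U q]: least fixpoint, start Z0 = {m0, m1, m2, m3, m4, m5}, add states with every successor in Z. Already a fixed point.
Sat(AF E[¬q U q]) = {m0, m1, m2, m3, m4, m5}
|Sat(AF E[¬q U q])| = |{m0, m1, m2, m3, m4, m5}| = 6.

6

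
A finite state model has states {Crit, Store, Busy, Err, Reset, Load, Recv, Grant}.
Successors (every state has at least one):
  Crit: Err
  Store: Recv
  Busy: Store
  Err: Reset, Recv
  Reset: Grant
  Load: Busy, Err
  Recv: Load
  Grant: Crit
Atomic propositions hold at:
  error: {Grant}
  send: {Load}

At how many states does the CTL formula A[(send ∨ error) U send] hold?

Sat(send ∨ error) = {Load, Grant}
A[(send ∨ error) U send]: least fixpoint, start Z0 = Sat(send) = {Load}, add states in Sat(send ∨ error) with every successor in Z. Already a fixed point.
Sat(A[(send ∨ error) U send]) = {Load}
|Sat(A[(send ∨ error) U send])| = |{Load}| = 1.

1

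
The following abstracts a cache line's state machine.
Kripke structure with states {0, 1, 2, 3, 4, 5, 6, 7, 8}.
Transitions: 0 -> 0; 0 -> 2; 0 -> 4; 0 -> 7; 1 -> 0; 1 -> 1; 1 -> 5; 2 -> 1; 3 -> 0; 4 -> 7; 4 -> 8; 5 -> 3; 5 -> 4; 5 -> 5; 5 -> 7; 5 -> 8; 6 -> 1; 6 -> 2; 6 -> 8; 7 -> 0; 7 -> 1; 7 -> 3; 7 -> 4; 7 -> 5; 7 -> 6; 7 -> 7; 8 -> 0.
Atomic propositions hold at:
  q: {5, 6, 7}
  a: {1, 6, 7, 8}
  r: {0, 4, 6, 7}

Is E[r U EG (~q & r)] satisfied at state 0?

Yes

Sat(~q) = {0, 1, 2, 3, 4, 8}
Sat(~q & r) = {0, 4}
EG (~q & r): greatest fixpoint, start Z0 = {0, 4}, keep only states in Sat with some successor in Z. Z1 = {0}; fixed.
Sat(EG (~q & r)) = {0}
E[r U EG (~q & r)]: least fixpoint, start Z0 = Sat(EG (~q & r)) = {0}, add states in Sat(r) with some successor in Z. Z1 = {0, 7}; Z2 = {0, 4, 7}; fixed.
Sat(E[r U EG (~q & r)]) = {0, 4, 7}
0 ∈ Sat(E[r U EG (~q & r)]) = {0, 4, 7}, so the formula holds at 0.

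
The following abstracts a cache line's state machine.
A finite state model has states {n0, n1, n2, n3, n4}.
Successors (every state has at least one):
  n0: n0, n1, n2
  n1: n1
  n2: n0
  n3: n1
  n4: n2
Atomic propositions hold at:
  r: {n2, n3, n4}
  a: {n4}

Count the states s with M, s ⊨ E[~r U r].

4

Sat(~r) = {n0, n1}
E[~r U r]: least fixpoint, start Z0 = Sat(r) = {n2, n3, n4}, add states in Sat(~r) with some successor in Z. Z1 = {n0, n2, n3, n4}; fixed.
Sat(E[~r U r]) = {n0, n2, n3, n4}
|Sat(E[~r U r])| = |{n0, n2, n3, n4}| = 4.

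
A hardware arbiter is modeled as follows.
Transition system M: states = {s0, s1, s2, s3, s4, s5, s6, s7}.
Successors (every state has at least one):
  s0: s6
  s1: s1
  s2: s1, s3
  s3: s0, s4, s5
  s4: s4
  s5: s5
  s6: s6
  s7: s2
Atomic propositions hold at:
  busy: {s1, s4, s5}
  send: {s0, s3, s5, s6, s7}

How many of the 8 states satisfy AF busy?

3

AF busy: least fixpoint, start Z0 = {s1, s4, s5}, add states with every successor in Z. Already a fixed point.
Sat(AF busy) = {s1, s4, s5}
|Sat(AF busy)| = |{s1, s4, s5}| = 3.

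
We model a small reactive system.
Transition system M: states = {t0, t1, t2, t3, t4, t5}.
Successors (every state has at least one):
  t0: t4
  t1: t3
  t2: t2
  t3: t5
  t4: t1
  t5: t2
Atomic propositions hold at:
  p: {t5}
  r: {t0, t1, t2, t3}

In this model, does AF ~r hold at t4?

Yes

Sat(~r) = {t4, t5}
AF ~r: least fixpoint, start Z0 = {t4, t5}, add states with every successor in Z. Z1 = {t0, t3, t4, t5}; Z2 = {t0, t1, t3, t4, t5}; fixed.
Sat(AF ~r) = {t0, t1, t3, t4, t5}
t4 ∈ Sat(AF ~r) = {t0, t1, t3, t4, t5}, so the formula holds at t4.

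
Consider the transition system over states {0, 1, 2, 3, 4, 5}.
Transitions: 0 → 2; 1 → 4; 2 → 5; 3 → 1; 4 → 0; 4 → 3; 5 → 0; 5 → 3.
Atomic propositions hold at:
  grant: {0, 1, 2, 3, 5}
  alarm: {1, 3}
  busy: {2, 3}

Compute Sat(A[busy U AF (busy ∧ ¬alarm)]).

{0, 2}

Sat(¬alarm) = {0, 2, 4, 5}
Sat(busy ∧ ¬alarm) = {2}
AF (busy ∧ ¬alarm): least fixpoint, start Z0 = {2}, add states with every successor in Z. Z1 = {0, 2}; fixed.
Sat(AF (busy ∧ ¬alarm)) = {0, 2}
A[busy U AF (busy ∧ ¬alarm)]: least fixpoint, start Z0 = Sat(AF (busy ∧ ¬alarm)) = {0, 2}, add states in Sat(busy) with every successor in Z. Already a fixed point.
Sat(A[busy U AF (busy ∧ ¬alarm)]) = {0, 2}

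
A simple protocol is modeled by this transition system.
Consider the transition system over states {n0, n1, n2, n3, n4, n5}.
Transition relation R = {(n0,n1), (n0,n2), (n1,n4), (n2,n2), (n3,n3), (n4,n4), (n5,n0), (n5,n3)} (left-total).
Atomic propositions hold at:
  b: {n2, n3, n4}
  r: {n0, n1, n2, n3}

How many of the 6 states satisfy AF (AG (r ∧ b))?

Sat(r ∧ b) = {n2, n3}
AG (r ∧ b): greatest fixpoint, start Z0 = {n2, n3}, keep only states in Sat with every successor in Z. Already a fixed point.
Sat(AG (r ∧ b)) = {n2, n3}
AF (AG (r ∧ b)): least fixpoint, start Z0 = {n2, n3}, add states with every successor in Z. Already a fixed point.
Sat(AF (AG (r ∧ b))) = {n2, n3}
|Sat(AF (AG (r ∧ b)))| = |{n2, n3}| = 2.

2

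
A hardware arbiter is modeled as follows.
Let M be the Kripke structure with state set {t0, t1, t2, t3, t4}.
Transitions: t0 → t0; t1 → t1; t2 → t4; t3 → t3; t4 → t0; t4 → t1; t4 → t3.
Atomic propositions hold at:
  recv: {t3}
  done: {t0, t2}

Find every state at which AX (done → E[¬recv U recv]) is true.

Sat(¬recv) = {t0, t1, t2, t4}
E[¬recv U recv]: least fixpoint, start Z0 = Sat(recv) = {t3}, add states in Sat(¬recv) with some successor in Z. Z1 = {t3, t4}; Z2 = {t2, t3, t4}; fixed.
Sat(E[¬recv U recv]) = {t2, t3, t4}
Sat(done → E[¬recv U recv]) = {t1, t2, t3, t4}
Sat(AX (done → E[¬recv U recv])) = {s : every successor in {t1, t2, t3, t4}} = {t1, t2, t3}

{t1, t2, t3}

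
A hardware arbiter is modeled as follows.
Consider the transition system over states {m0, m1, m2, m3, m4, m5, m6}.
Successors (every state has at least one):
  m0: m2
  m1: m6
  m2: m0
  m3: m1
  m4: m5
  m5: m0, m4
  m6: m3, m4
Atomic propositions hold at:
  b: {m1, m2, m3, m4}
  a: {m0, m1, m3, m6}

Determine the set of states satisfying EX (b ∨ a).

{m0, m1, m2, m3, m5, m6}

Sat(b ∨ a) = {m0, m1, m2, m3, m4, m6}
Sat(EX (b ∨ a)) = {s : some successor in {m0, m1, m2, m3, m4, m6}} = {m0, m1, m2, m3, m5, m6}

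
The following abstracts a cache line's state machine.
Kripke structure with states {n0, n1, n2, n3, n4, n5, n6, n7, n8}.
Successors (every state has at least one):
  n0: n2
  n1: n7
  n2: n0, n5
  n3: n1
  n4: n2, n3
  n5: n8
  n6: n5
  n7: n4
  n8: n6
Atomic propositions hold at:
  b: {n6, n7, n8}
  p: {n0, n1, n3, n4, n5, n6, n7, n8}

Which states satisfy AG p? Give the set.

AG p: greatest fixpoint, start Z0 = {n0, n1, n3, n4, n5, n6, n7, n8}, keep only states in Sat with every successor in Z. Z1 = {n1, n3, n5, n6, n7, n8}; Z2 = {n1, n3, n5, n6, n8}; Z3 = {n3, n5, n6, n8}; Z4 = {n5, n6, n8}; fixed.
Sat(AG p) = {n5, n6, n8}

{n5, n6, n8}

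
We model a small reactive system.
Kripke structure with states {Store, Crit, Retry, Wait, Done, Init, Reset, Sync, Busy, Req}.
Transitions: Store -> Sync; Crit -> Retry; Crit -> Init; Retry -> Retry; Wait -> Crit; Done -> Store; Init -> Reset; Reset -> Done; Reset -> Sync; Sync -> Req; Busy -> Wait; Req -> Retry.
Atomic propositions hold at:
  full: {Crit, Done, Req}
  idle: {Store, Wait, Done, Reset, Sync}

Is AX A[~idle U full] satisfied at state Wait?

Yes

Sat(~idle) = {Crit, Retry, Init, Busy, Req}
A[~idle U full]: least fixpoint, start Z0 = Sat(full) = {Crit, Done, Req}, add states in Sat(~idle) with every successor in Z. Already a fixed point.
Sat(A[~idle U full]) = {Crit, Done, Req}
Sat(AX A[~idle U full]) = {s : every successor in {Crit, Done, Req}} = {Wait, Sync}
Wait ∈ Sat(AX A[~idle U full]) = {Wait, Sync}, so the formula holds at Wait.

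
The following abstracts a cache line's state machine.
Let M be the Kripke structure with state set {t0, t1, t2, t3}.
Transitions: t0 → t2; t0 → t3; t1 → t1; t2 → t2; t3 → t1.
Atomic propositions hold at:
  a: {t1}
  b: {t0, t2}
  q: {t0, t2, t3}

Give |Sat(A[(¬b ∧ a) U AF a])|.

2

Sat(¬b) = {t1, t3}
Sat(¬b ∧ a) = {t1}
AF a: least fixpoint, start Z0 = {t1}, add states with every successor in Z. Z1 = {t1, t3}; fixed.
Sat(AF a) = {t1, t3}
A[(¬b ∧ a) U AF a]: least fixpoint, start Z0 = Sat(AF a) = {t1, t3}, add states in Sat(¬b ∧ a) with every successor in Z. Already a fixed point.
Sat(A[(¬b ∧ a) U AF a]) = {t1, t3}
|Sat(A[(¬b ∧ a) U AF a])| = |{t1, t3}| = 2.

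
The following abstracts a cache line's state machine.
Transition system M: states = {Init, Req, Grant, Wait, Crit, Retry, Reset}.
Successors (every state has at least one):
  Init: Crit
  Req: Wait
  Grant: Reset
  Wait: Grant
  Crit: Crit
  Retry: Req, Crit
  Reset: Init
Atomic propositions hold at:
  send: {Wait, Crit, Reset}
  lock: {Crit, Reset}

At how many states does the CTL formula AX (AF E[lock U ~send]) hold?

4

Sat(~send) = {Init, Req, Grant, Retry}
E[lock U ~send]: least fixpoint, start Z0 = Sat(~send) = {Init, Req, Grant, Retry}, add states in Sat(lock) with some successor in Z. Z1 = {Init, Req, Grant, Retry, Reset}; fixed.
Sat(E[lock U ~send]) = {Init, Req, Grant, Retry, Reset}
AF E[lock U ~send]: least fixpoint, start Z0 = {Init, Req, Grant, Retry, Reset}, add states with every successor in Z. Z1 = {Init, Req, Grant, Wait, Retry, Reset}; fixed.
Sat(AF E[lock U ~send]) = {Init, Req, Grant, Wait, Retry, Reset}
Sat(AX (AF E[lock U ~send])) = {s : every successor in {Init, Req, Grant, Wait, Retry, Reset}} = {Req, Grant, Wait, Reset}
|Sat(AX (AF E[lock U ~send]))| = |{Req, Grant, Wait, Reset}| = 4.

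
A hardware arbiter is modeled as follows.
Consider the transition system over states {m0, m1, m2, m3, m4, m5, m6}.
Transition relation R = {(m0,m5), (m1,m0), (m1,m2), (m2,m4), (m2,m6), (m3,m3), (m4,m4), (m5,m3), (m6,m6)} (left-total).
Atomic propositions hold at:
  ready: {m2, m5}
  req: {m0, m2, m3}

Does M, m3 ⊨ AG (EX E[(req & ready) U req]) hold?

Sat(req & ready) = {m2}
E[(req & ready) U req]: least fixpoint, start Z0 = Sat(req) = {m0, m2, m3}, add states in Sat(req & ready) with some successor in Z. Already a fixed point.
Sat(E[(req & ready) U req]) = {m0, m2, m3}
Sat(EX E[(req & ready) U req]) = {s : some successor in {m0, m2, m3}} = {m1, m3, m5}
AG (EX E[(req & ready) U req]): greatest fixpoint, start Z0 = {m1, m3, m5}, keep only states in Sat with every successor in Z. Z1 = {m3, m5}; fixed.
Sat(AG (EX E[(req & ready) U req])) = {m3, m5}
m3 ∈ Sat(AG (EX E[(req & ready) U req])) = {m3, m5}, so the formula holds at m3.

Yes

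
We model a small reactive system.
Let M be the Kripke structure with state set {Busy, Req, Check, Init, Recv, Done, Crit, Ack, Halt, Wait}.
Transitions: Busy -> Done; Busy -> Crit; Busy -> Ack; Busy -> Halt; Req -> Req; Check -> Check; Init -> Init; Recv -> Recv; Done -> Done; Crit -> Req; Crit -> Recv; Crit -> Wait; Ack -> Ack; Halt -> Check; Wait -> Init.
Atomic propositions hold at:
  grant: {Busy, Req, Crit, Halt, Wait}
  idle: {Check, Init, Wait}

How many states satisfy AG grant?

AG grant: greatest fixpoint, start Z0 = {Busy, Req, Crit, Halt, Wait}, keep only states in Sat with every successor in Z. Z1 = {Req}; fixed.
Sat(AG grant) = {Req}
|Sat(AG grant)| = |{Req}| = 1.

1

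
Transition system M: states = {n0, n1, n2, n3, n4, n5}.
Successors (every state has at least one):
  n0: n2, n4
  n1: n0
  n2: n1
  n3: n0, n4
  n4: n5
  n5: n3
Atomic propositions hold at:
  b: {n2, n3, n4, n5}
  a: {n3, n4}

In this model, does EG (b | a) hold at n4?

Sat(b | a) = {n2, n3, n4, n5}
EG (b | a): greatest fixpoint, start Z0 = {n2, n3, n4, n5}, keep only states in Sat with some successor in Z. Z1 = {n3, n4, n5}; fixed.
Sat(EG (b | a)) = {n3, n4, n5}
n4 ∈ Sat(EG (b | a)) = {n3, n4, n5}, so the formula holds at n4.

Yes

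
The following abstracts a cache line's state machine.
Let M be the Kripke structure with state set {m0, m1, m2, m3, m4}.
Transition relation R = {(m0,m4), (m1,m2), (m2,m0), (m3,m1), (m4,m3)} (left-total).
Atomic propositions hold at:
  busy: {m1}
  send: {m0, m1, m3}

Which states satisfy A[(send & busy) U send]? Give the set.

Sat(send & busy) = {m1}
A[(send & busy) U send]: least fixpoint, start Z0 = Sat(send) = {m0, m1, m3}, add states in Sat(send & busy) with every successor in Z. Already a fixed point.
Sat(A[(send & busy) U send]) = {m0, m1, m3}

{m0, m1, m3}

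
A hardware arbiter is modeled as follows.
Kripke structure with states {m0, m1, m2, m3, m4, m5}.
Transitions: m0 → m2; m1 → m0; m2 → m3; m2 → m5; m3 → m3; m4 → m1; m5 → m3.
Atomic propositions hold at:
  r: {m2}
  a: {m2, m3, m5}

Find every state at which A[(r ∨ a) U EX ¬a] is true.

{m1, m4}

Sat(r ∨ a) = {m2, m3, m5}
Sat(¬a) = {m0, m1, m4}
Sat(EX ¬a) = {s : some successor in {m0, m1, m4}} = {m1, m4}
A[(r ∨ a) U EX ¬a]: least fixpoint, start Z0 = Sat(EX ¬a) = {m1, m4}, add states in Sat(r ∨ a) with every successor in Z. Already a fixed point.
Sat(A[(r ∨ a) U EX ¬a]) = {m1, m4}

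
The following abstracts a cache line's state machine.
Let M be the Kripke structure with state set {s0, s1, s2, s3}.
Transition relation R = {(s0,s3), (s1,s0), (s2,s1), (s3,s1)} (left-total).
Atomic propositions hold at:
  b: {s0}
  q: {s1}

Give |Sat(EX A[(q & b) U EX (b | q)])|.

Sat(q & b) = ∅
Sat(b | q) = {s0, s1}
Sat(EX (b | q)) = {s : some successor in {s0, s1}} = {s1, s2, s3}
A[(q & b) U EX (b | q)]: least fixpoint, start Z0 = Sat(EX (b | q)) = {s1, s2, s3}, add states in Sat(q & b) with every successor in Z. Already a fixed point.
Sat(A[(q & b) U EX (b | q)]) = {s1, s2, s3}
Sat(EX A[(q & b) U EX (b | q)]) = {s : some successor in {s1, s2, s3}} = {s0, s2, s3}
|Sat(EX A[(q & b) U EX (b | q)])| = |{s0, s2, s3}| = 3.

3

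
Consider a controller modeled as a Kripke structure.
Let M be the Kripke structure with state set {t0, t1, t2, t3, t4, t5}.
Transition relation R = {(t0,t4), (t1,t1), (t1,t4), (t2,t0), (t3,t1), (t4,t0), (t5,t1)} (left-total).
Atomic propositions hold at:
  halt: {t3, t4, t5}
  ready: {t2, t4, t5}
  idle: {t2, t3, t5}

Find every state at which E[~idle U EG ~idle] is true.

{t0, t1, t4}

Sat(~idle) = {t0, t1, t4}
EG ~idle: greatest fixpoint, start Z0 = {t0, t1, t4}, keep only states in Sat with some successor in Z. Already a fixed point.
Sat(EG ~idle) = {t0, t1, t4}
E[~idle U EG ~idle]: least fixpoint, start Z0 = Sat(EG ~idle) = {t0, t1, t4}, add states in Sat(~idle) with some successor in Z. Already a fixed point.
Sat(E[~idle U EG ~idle]) = {t0, t1, t4}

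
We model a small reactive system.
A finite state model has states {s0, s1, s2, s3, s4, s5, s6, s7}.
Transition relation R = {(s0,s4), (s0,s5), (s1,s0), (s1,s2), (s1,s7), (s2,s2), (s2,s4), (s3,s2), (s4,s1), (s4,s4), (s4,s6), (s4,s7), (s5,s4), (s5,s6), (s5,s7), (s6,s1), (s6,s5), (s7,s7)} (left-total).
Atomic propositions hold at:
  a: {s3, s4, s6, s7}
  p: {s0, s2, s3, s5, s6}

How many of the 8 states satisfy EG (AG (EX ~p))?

Sat(~p) = {s1, s4, s7}
Sat(EX ~p) = {s : some successor in {s1, s4, s7}} = {s0, s1, s2, s4, s5, s6, s7}
AG (EX ~p): greatest fixpoint, start Z0 = {s0, s1, s2, s4, s5, s6, s7}, keep only states in Sat with every successor in Z. Already a fixed point.
Sat(AG (EX ~p)) = {s0, s1, s2, s4, s5, s6, s7}
EG (AG (EX ~p)): greatest fixpoint, start Z0 = {s0, s1, s2, s4, s5, s6, s7}, keep only states in Sat with some successor in Z. Already a fixed point.
Sat(EG (AG (EX ~p))) = {s0, s1, s2, s4, s5, s6, s7}
|Sat(EG (AG (EX ~p)))| = |{s0, s1, s2, s4, s5, s6, s7}| = 7.

7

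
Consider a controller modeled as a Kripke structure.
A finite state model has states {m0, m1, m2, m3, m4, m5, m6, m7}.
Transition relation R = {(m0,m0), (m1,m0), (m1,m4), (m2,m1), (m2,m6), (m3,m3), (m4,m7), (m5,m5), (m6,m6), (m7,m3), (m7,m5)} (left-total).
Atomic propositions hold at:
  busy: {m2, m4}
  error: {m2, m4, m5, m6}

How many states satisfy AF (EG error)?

3

EG error: greatest fixpoint, start Z0 = {m2, m4, m5, m6}, keep only states in Sat with some successor in Z. Z1 = {m2, m5, m6}; fixed.
Sat(EG error) = {m2, m5, m6}
AF (EG error): least fixpoint, start Z0 = {m2, m5, m6}, add states with every successor in Z. Already a fixed point.
Sat(AF (EG error)) = {m2, m5, m6}
|Sat(AF (EG error))| = |{m2, m5, m6}| = 3.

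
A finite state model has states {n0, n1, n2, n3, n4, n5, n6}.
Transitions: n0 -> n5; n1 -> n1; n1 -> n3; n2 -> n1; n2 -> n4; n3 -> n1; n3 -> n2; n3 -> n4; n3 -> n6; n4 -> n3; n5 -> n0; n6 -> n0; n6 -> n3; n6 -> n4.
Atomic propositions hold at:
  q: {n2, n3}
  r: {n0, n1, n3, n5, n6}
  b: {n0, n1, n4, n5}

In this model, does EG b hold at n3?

EG b: greatest fixpoint, start Z0 = {n0, n1, n4, n5}, keep only states in Sat with some successor in Z. Z1 = {n0, n1, n5}; fixed.
Sat(EG b) = {n0, n1, n5}
n3 ∉ Sat(EG b) = {n0, n1, n5}, so the formula does not hold at n3.

No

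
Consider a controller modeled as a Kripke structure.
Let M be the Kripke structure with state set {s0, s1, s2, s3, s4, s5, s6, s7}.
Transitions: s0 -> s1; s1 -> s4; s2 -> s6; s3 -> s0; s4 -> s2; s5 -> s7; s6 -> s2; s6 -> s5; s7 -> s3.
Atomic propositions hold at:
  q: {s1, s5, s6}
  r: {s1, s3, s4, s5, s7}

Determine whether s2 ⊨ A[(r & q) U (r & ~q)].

Sat(r & q) = {s1, s5}
Sat(~q) = {s0, s2, s3, s4, s7}
Sat(r & ~q) = {s3, s4, s7}
A[(r & q) U (r & ~q)]: least fixpoint, start Z0 = Sat((r & ~q)) = {s3, s4, s7}, add states in Sat(r & q) with every successor in Z. Z1 = {s1, s3, s4, s5, s7}; fixed.
Sat(A[(r & q) U (r & ~q)]) = {s1, s3, s4, s5, s7}
s2 ∉ Sat(A[(r & q) U (r & ~q)]) = {s1, s3, s4, s5, s7}, so the formula does not hold at s2.

No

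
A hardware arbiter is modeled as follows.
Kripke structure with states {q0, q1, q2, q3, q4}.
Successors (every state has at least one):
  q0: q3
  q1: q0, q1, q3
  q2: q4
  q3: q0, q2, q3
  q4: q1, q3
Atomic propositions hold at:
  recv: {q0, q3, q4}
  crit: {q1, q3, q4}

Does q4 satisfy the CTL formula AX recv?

No

Sat(AX recv) = {s : every successor in {q0, q3, q4}} = {q0, q2}
q4 ∉ Sat(AX recv) = {q0, q2}, so the formula does not hold at q4.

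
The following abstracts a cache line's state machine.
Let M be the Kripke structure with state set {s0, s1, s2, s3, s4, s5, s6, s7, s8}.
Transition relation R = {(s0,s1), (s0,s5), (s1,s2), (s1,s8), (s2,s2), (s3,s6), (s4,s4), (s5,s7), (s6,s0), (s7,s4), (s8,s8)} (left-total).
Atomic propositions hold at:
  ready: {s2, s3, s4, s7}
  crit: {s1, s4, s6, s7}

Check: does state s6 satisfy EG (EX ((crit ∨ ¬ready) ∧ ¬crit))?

Yes

Sat(¬ready) = {s0, s1, s5, s6, s8}
Sat(crit ∨ ¬ready) = {s0, s1, s4, s5, s6, s7, s8}
Sat(¬crit) = {s0, s2, s3, s5, s8}
Sat((crit ∨ ¬ready) ∧ ¬crit) = {s0, s5, s8}
Sat(EX ((crit ∨ ¬ready) ∧ ¬crit)) = {s : some successor in {s0, s5, s8}} = {s0, s1, s6, s8}
EG (EX ((crit ∨ ¬ready) ∧ ¬crit)): greatest fixpoint, start Z0 = {s0, s1, s6, s8}, keep only states in Sat with some successor in Z. Already a fixed point.
Sat(EG (EX ((crit ∨ ¬ready) ∧ ¬crit))) = {s0, s1, s6, s8}
s6 ∈ Sat(EG (EX ((crit ∨ ¬ready) ∧ ¬crit))) = {s0, s1, s6, s8}, so the formula holds at s6.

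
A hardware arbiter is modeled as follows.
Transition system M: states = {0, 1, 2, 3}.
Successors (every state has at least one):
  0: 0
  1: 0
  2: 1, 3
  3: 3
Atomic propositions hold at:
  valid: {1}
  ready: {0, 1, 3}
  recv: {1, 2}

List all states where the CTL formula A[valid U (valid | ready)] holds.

Sat(valid | ready) = {0, 1, 3}
A[valid U (valid | ready)]: least fixpoint, start Z0 = Sat((valid | ready)) = {0, 1, 3}, add states in Sat(valid) with every successor in Z. Already a fixed point.
Sat(A[valid U (valid | ready)]) = {0, 1, 3}

{0, 1, 3}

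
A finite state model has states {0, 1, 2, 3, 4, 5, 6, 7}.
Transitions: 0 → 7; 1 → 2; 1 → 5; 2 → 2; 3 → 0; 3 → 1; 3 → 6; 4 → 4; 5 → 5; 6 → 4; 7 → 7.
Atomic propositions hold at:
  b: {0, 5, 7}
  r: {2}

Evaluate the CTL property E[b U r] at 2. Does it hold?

E[b U r]: least fixpoint, start Z0 = Sat(r) = {2}, add states in Sat(b) with some successor in Z. Already a fixed point.
Sat(E[b U r]) = {2}
2 ∈ Sat(E[b U r]) = {2}, so the formula holds at 2.

Yes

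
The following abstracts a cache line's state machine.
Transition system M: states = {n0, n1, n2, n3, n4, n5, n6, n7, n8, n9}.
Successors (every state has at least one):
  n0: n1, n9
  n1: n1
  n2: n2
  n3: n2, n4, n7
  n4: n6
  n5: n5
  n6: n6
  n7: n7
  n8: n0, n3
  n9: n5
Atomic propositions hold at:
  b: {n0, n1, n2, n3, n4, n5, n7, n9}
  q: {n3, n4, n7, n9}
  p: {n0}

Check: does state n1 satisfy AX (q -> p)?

Yes

Sat(q -> p) = {n0, n1, n2, n5, n6, n8}
Sat(AX (q -> p)) = {s : every successor in {n0, n1, n2, n5, n6, n8}} = {n1, n2, n4, n5, n6, n9}
n1 ∈ Sat(AX (q -> p)) = {n1, n2, n4, n5, n6, n9}, so the formula holds at n1.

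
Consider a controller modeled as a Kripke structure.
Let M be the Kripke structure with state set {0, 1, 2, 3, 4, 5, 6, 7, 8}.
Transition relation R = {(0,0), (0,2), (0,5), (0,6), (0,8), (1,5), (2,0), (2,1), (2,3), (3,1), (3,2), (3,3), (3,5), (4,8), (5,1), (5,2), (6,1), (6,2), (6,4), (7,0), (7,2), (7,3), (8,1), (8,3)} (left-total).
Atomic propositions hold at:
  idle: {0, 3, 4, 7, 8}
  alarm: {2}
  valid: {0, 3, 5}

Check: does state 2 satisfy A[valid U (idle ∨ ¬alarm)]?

Sat(¬alarm) = {0, 1, 3, 4, 5, 6, 7, 8}
Sat(idle ∨ ¬alarm) = {0, 1, 3, 4, 5, 6, 7, 8}
A[valid U (idle ∨ ¬alarm)]: least fixpoint, start Z0 = Sat((idle ∨ ¬alarm)) = {0, 1, 3, 4, 5, 6, 7, 8}, add states in Sat(valid) with every successor in Z. Already a fixed point.
Sat(A[valid U (idle ∨ ¬alarm)]) = {0, 1, 3, 4, 5, 6, 7, 8}
2 ∉ Sat(A[valid U (idle ∨ ¬alarm)]) = {0, 1, 3, 4, 5, 6, 7, 8}, so the formula does not hold at 2.

No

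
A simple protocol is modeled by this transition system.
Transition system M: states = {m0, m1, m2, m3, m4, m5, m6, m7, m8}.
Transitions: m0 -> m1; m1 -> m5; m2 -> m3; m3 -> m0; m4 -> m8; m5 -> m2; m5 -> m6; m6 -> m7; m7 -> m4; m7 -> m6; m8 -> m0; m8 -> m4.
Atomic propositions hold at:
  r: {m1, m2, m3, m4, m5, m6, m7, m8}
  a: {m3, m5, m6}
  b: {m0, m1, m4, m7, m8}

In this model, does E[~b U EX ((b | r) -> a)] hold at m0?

Sat(~b) = {m2, m3, m5, m6}
Sat(b | r) = {m0, m1, m2, m3, m4, m5, m6, m7, m8}
Sat((b | r) -> a) = {m3, m5, m6}
Sat(EX ((b | r) -> a)) = {s : some successor in {m3, m5, m6}} = {m1, m2, m5, m7}
E[~b U EX ((b | r) -> a)]: least fixpoint, start Z0 = Sat(EX ((b | r) -> a)) = {m1, m2, m5, m7}, add states in Sat(~b) with some successor in Z. Z1 = {m1, m2, m5, m6, m7}; fixed.
Sat(E[~b U EX ((b | r) -> a)]) = {m1, m2, m5, m6, m7}
m0 ∉ Sat(E[~b U EX ((b | r) -> a)]) = {m1, m2, m5, m6, m7}, so the formula does not hold at m0.

No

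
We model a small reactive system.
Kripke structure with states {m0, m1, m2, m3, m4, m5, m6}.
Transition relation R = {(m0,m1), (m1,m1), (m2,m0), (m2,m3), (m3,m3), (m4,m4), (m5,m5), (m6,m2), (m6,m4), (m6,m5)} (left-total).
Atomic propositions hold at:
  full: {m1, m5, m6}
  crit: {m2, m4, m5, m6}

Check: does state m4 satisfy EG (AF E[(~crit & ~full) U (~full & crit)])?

Sat(~crit) = {m0, m1, m3}
Sat(~full) = {m0, m2, m3, m4}
Sat(~crit & ~full) = {m0, m3}
Sat(~full & crit) = {m2, m4}
E[(~crit & ~full) U (~full & crit)]: least fixpoint, start Z0 = Sat((~full & crit)) = {m2, m4}, add states in Sat(~crit & ~full) with some successor in Z. Already a fixed point.
Sat(E[(~crit & ~full) U (~full & crit)]) = {m2, m4}
AF E[(~crit & ~full) U (~full & crit)]: least fixpoint, start Z0 = {m2, m4}, add states with every successor in Z. Already a fixed point.
Sat(AF E[(~crit & ~full) U (~full & crit)]) = {m2, m4}
EG (AF E[(~crit & ~full) U (~full & crit)]): greatest fixpoint, start Z0 = {m2, m4}, keep only states in Sat with some successor in Z. Z1 = {m4}; fixed.
Sat(EG (AF E[(~crit & ~full) U (~full & crit)])) = {m4}
m4 ∈ Sat(EG (AF E[(~crit & ~full) U (~full & crit)])) = {m4}, so the formula holds at m4.

Yes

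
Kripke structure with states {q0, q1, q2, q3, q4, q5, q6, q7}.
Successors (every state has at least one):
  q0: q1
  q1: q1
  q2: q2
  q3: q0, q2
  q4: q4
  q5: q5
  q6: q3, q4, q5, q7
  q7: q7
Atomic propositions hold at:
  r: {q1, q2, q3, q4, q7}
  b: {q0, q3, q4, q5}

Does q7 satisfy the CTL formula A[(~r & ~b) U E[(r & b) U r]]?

Yes

Sat(~r) = {q0, q5, q6}
Sat(~b) = {q1, q2, q6, q7}
Sat(~r & ~b) = {q6}
Sat(r & b) = {q3, q4}
E[(r & b) U r]: least fixpoint, start Z0 = Sat(r) = {q1, q2, q3, q4, q7}, add states in Sat(r & b) with some successor in Z. Already a fixed point.
Sat(E[(r & b) U r]) = {q1, q2, q3, q4, q7}
A[(~r & ~b) U E[(r & b) U r]]: least fixpoint, start Z0 = Sat(E[(r & b) U r]) = {q1, q2, q3, q4, q7}, add states in Sat(~r & ~b) with every successor in Z. Already a fixed point.
Sat(A[(~r & ~b) U E[(r & b) U r]]) = {q1, q2, q3, q4, q7}
q7 ∈ Sat(A[(~r & ~b) U E[(r & b) U r]]) = {q1, q2, q3, q4, q7}, so the formula holds at q7.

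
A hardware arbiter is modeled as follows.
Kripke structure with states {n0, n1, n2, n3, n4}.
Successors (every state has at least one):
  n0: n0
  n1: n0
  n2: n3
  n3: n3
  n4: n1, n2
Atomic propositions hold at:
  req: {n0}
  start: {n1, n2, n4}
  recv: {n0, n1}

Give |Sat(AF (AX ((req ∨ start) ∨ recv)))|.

Sat(req ∨ start) = {n0, n1, n2, n4}
Sat((req ∨ start) ∨ recv) = {n0, n1, n2, n4}
Sat(AX ((req ∨ start) ∨ recv)) = {s : every successor in {n0, n1, n2, n4}} = {n0, n1, n4}
AF (AX ((req ∨ start) ∨ recv)): least fixpoint, start Z0 = {n0, n1, n4}, add states with every successor in Z. Already a fixed point.
Sat(AF (AX ((req ∨ start) ∨ recv))) = {n0, n1, n4}
|Sat(AF (AX ((req ∨ start) ∨ recv)))| = |{n0, n1, n4}| = 3.

3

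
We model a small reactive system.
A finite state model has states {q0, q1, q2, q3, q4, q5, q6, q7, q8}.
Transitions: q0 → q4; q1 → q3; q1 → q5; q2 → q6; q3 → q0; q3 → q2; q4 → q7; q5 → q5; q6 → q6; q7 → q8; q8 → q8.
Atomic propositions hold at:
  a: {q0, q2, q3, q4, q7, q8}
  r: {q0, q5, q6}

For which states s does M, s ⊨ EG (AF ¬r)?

{q0, q1, q3, q4, q7, q8}

Sat(¬r) = {q1, q2, q3, q4, q7, q8}
AF ¬r: least fixpoint, start Z0 = {q1, q2, q3, q4, q7, q8}, add states with every successor in Z. Z1 = {q0, q1, q2, q3, q4, q7, q8}; fixed.
Sat(AF ¬r) = {q0, q1, q2, q3, q4, q7, q8}
EG (AF ¬r): greatest fixpoint, start Z0 = {q0, q1, q2, q3, q4, q7, q8}, keep only states in Sat with some successor in Z. Z1 = {q0, q1, q3, q4, q7, q8}; fixed.
Sat(EG (AF ¬r)) = {q0, q1, q3, q4, q7, q8}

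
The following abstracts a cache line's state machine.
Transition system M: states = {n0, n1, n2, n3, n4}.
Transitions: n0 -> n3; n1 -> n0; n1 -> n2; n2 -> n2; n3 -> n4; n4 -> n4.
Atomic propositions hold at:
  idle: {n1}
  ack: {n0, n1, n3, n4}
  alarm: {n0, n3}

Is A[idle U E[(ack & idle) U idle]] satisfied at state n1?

Yes

Sat(ack & idle) = {n1}
E[(ack & idle) U idle]: least fixpoint, start Z0 = Sat(idle) = {n1}, add states in Sat(ack & idle) with some successor in Z. Already a fixed point.
Sat(E[(ack & idle) U idle]) = {n1}
A[idle U E[(ack & idle) U idle]]: least fixpoint, start Z0 = Sat(E[(ack & idle) U idle]) = {n1}, add states in Sat(idle) with every successor in Z. Already a fixed point.
Sat(A[idle U E[(ack & idle) U idle]]) = {n1}
n1 ∈ Sat(A[idle U E[(ack & idle) U idle]]) = {n1}, so the formula holds at n1.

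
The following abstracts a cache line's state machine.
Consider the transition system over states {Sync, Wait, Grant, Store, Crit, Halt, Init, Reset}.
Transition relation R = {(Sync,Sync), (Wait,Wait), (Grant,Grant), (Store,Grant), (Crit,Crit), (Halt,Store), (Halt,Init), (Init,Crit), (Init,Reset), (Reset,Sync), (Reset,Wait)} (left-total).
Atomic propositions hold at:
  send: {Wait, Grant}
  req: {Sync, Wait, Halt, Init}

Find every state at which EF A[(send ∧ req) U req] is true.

{Sync, Wait, Halt, Init, Reset}

Sat(send ∧ req) = {Wait}
A[(send ∧ req) U req]: least fixpoint, start Z0 = Sat(req) = {Sync, Wait, Halt, Init}, add states in Sat(send ∧ req) with every successor in Z. Already a fixed point.
Sat(A[(send ∧ req) U req]) = {Sync, Wait, Halt, Init}
EF A[(send ∧ req) U req]: least fixpoint, start Z0 = {Sync, Wait, Halt, Init}, add states with some successor in Z. Z1 = {Sync, Wait, Halt, Init, Reset}; fixed.
Sat(EF A[(send ∧ req) U req]) = {Sync, Wait, Halt, Init, Reset}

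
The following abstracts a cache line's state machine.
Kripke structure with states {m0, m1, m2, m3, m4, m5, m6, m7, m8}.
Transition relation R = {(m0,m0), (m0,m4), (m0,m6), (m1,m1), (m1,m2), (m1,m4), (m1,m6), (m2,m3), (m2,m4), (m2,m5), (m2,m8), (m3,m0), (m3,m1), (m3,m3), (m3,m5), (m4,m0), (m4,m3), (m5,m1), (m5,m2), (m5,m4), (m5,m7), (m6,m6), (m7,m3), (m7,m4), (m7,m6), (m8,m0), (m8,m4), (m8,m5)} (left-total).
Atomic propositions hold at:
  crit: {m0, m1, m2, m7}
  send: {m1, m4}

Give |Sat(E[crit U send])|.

5

E[crit U send]: least fixpoint, start Z0 = Sat(send) = {m1, m4}, add states in Sat(crit) with some successor in Z. Z1 = {m0, m1, m2, m4, m7}; fixed.
Sat(E[crit U send]) = {m0, m1, m2, m4, m7}
|Sat(E[crit U send])| = |{m0, m1, m2, m4, m7}| = 5.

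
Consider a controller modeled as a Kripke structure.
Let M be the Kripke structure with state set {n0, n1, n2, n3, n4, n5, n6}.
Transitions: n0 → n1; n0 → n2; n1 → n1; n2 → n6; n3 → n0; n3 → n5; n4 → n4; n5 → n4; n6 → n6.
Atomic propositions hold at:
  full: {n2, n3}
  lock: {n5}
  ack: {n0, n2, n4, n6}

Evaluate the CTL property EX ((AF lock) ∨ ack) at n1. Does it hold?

AF lock: least fixpoint, start Z0 = {n5}, add states with every successor in Z. Already a fixed point.
Sat(AF lock) = {n5}
Sat((AF lock) ∨ ack) = {n0, n2, n4, n5, n6}
Sat(EX ((AF lock) ∨ ack)) = {s : some successor in {n0, n2, n4, n5, n6}} = {n0, n2, n3, n4, n5, n6}
n1 ∉ Sat(EX ((AF lock) ∨ ack)) = {n0, n2, n3, n4, n5, n6}, so the formula does not hold at n1.

No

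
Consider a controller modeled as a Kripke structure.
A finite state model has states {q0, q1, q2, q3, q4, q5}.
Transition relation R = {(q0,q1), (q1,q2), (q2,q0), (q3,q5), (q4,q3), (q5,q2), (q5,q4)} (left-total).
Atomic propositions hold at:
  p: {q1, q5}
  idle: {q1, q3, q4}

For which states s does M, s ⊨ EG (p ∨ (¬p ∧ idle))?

{q3, q4, q5}

Sat(¬p) = {q0, q2, q3, q4}
Sat(¬p ∧ idle) = {q3, q4}
Sat(p ∨ (¬p ∧ idle)) = {q1, q3, q4, q5}
EG (p ∨ (¬p ∧ idle)): greatest fixpoint, start Z0 = {q1, q3, q4, q5}, keep only states in Sat with some successor in Z. Z1 = {q3, q4, q5}; fixed.
Sat(EG (p ∨ (¬p ∧ idle))) = {q3, q4, q5}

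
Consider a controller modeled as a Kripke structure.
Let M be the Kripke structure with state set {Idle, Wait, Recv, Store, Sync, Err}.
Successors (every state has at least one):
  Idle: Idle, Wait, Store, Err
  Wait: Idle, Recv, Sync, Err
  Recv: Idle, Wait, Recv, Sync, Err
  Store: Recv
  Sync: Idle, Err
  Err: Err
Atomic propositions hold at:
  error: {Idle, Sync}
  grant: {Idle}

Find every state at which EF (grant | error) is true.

{Idle, Wait, Recv, Store, Sync}

Sat(grant | error) = {Idle, Sync}
EF (grant | error): least fixpoint, start Z0 = {Idle, Sync}, add states with some successor in Z. Z1 = {Idle, Wait, Recv, Sync}; Z2 = {Idle, Wait, Recv, Store, Sync}; fixed.
Sat(EF (grant | error)) = {Idle, Wait, Recv, Store, Sync}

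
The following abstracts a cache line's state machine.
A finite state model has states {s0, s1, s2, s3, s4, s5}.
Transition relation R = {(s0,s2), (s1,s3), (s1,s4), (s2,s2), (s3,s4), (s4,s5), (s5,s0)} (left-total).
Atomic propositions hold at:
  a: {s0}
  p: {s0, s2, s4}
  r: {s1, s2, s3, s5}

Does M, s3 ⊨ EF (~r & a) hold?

Yes

Sat(~r) = {s0, s4}
Sat(~r & a) = {s0}
EF (~r & a): least fixpoint, start Z0 = {s0}, add states with some successor in Z. Z1 = {s0, s5}; Z2 = {s0, s4, s5}; Z3 = {s0, s1, s3, s4, s5}; fixed.
Sat(EF (~r & a)) = {s0, s1, s3, s4, s5}
s3 ∈ Sat(EF (~r & a)) = {s0, s1, s3, s4, s5}, so the formula holds at s3.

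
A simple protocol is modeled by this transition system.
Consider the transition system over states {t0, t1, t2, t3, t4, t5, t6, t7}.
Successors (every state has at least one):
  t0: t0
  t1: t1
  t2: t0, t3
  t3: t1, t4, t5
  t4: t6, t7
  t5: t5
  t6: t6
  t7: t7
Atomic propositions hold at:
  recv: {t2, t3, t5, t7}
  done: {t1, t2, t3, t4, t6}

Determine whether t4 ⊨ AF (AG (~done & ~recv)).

No

Sat(~done) = {t0, t5, t7}
Sat(~recv) = {t0, t1, t4, t6}
Sat(~done & ~recv) = {t0}
AG (~done & ~recv): greatest fixpoint, start Z0 = {t0}, keep only states in Sat with every successor in Z. Already a fixed point.
Sat(AG (~done & ~recv)) = {t0}
AF (AG (~done & ~recv)): least fixpoint, start Z0 = {t0}, add states with every successor in Z. Already a fixed point.
Sat(AF (AG (~done & ~recv))) = {t0}
t4 ∉ Sat(AF (AG (~done & ~recv))) = {t0}, so the formula does not hold at t4.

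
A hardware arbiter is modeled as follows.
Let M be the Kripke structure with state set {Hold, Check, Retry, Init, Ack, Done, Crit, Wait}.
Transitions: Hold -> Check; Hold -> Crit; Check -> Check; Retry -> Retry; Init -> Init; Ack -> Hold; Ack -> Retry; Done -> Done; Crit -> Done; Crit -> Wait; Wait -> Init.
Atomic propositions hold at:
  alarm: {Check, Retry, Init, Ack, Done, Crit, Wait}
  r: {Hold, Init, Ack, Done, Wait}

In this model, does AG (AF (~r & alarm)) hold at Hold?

Sat(~r) = {Check, Retry, Crit}
Sat(~r & alarm) = {Check, Retry, Crit}
AF (~r & alarm): least fixpoint, start Z0 = {Check, Retry, Crit}, add states with every successor in Z. Z1 = {Hold, Check, Retry, Crit}; Z2 = {Hold, Check, Retry, Ack, Crit}; fixed.
Sat(AF (~r & alarm)) = {Hold, Check, Retry, Ack, Crit}
AG (AF (~r & alarm)): greatest fixpoint, start Z0 = {Hold, Check, Retry, Ack, Crit}, keep only states in Sat with every successor in Z. Z1 = {Hold, Check, Retry, Ack}; Z2 = {Check, Retry, Ack}; Z3 = {Check, Retry}; fixed.
Sat(AG (AF (~r & alarm))) = {Check, Retry}
Hold ∉ Sat(AG (AF (~r & alarm))) = {Check, Retry}, so the formula does not hold at Hold.

No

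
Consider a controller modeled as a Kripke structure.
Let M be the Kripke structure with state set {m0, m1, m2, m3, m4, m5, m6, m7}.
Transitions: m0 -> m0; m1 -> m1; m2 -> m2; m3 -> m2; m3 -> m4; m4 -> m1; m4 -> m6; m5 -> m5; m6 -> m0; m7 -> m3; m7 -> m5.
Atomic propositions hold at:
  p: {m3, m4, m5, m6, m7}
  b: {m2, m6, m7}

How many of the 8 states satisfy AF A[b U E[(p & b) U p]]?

5

Sat(p & b) = {m6, m7}
E[(p & b) U p]: least fixpoint, start Z0 = Sat(p) = {m3, m4, m5, m6, m7}, add states in Sat(p & b) with some successor in Z. Already a fixed point.
Sat(E[(p & b) U p]) = {m3, m4, m5, m6, m7}
A[b U E[(p & b) U p]]: least fixpoint, start Z0 = Sat(E[(p & b) U p]) = {m3, m4, m5, m6, m7}, add states in Sat(b) with every successor in Z. Already a fixed point.
Sat(A[b U E[(p & b) U p]]) = {m3, m4, m5, m6, m7}
AF A[b U E[(p & b) U p]]: least fixpoint, start Z0 = {m3, m4, m5, m6, m7}, add states with every successor in Z. Already a fixed point.
Sat(AF A[b U E[(p & b) U p]]) = {m3, m4, m5, m6, m7}
|Sat(AF A[b U E[(p & b) U p]])| = |{m3, m4, m5, m6, m7}| = 5.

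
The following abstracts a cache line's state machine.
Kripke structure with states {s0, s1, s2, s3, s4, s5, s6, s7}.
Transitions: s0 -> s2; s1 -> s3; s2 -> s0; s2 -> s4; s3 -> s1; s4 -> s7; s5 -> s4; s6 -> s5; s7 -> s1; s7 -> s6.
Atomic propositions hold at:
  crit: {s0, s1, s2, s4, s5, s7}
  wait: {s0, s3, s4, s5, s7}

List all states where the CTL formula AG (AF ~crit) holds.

{s1, s3, s4, s5, s6, s7}

Sat(~crit) = {s3, s6}
AF ~crit: least fixpoint, start Z0 = {s3, s6}, add states with every successor in Z. Z1 = {s1, s3, s6}; Z2 = {s1, s3, s6, s7}; Z3 = {s1, s3, s4, s6, s7}; Z4 = {s1, s3, s4, s5, s6, s7}; fixed.
Sat(AF ~crit) = {s1, s3, s4, s5, s6, s7}
AG (AF ~crit): greatest fixpoint, start Z0 = {s1, s3, s4, s5, s6, s7}, keep only states in Sat with every successor in Z. Already a fixed point.
Sat(AG (AF ~crit)) = {s1, s3, s4, s5, s6, s7}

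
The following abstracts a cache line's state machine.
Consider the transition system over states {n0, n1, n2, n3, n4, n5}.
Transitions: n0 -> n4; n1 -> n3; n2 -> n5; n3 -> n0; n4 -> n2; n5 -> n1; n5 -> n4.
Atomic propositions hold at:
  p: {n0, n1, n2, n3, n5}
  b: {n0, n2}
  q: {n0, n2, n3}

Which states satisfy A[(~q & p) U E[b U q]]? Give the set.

{n0, n1, n2, n3}

Sat(~q) = {n1, n4, n5}
Sat(~q & p) = {n1, n5}
E[b U q]: least fixpoint, start Z0 = Sat(q) = {n0, n2, n3}, add states in Sat(b) with some successor in Z. Already a fixed point.
Sat(E[b U q]) = {n0, n2, n3}
A[(~q & p) U E[b U q]]: least fixpoint, start Z0 = Sat(E[b U q]) = {n0, n2, n3}, add states in Sat(~q & p) with every successor in Z. Z1 = {n0, n1, n2, n3}; fixed.
Sat(A[(~q & p) U E[b U q]]) = {n0, n1, n2, n3}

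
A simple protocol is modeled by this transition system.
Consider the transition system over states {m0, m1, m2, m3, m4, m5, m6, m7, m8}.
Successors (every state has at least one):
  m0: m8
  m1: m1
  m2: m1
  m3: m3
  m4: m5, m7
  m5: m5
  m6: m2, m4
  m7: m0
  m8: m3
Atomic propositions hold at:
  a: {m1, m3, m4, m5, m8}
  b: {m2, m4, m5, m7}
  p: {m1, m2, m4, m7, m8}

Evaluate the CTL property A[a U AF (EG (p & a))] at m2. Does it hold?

Yes

Sat(p & a) = {m1, m4, m8}
EG (p & a): greatest fixpoint, start Z0 = {m1, m4, m8}, keep only states in Sat with some successor in Z. Z1 = {m1}; fixed.
Sat(EG (p & a)) = {m1}
AF (EG (p & a)): least fixpoint, start Z0 = {m1}, add states with every successor in Z. Z1 = {m1, m2}; fixed.
Sat(AF (EG (p & a))) = {m1, m2}
A[a U AF (EG (p & a))]: least fixpoint, start Z0 = Sat(AF (EG (p & a))) = {m1, m2}, add states in Sat(a) with every successor in Z. Already a fixed point.
Sat(A[a U AF (EG (p & a))]) = {m1, m2}
m2 ∈ Sat(A[a U AF (EG (p & a))]) = {m1, m2}, so the formula holds at m2.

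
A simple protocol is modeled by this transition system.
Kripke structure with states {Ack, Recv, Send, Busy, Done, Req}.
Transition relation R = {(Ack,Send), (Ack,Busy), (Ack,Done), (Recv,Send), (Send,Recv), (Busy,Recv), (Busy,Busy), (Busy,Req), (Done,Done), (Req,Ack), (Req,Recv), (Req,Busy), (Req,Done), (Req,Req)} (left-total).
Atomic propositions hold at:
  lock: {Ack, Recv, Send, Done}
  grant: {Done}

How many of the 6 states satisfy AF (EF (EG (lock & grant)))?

Sat(lock & grant) = {Done}
EG (lock & grant): greatest fixpoint, start Z0 = {Done}, keep only states in Sat with some successor in Z. Already a fixed point.
Sat(EG (lock & grant)) = {Done}
EF (EG (lock & grant)): least fixpoint, start Z0 = {Done}, add states with some successor in Z. Z1 = {Ack, Done, Req}; Z2 = {Ack, Busy, Done, Req}; fixed.
Sat(EF (EG (lock & grant))) = {Ack, Busy, Done, Req}
AF (EF (EG (lock & grant))): least fixpoint, start Z0 = {Ack, Busy, Done, Req}, add states with every successor in Z. Already a fixed point.
Sat(AF (EF (EG (lock & grant)))) = {Ack, Busy, Done, Req}
|Sat(AF (EF (EG (lock & grant))))| = |{Ack, Busy, Done, Req}| = 4.

4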